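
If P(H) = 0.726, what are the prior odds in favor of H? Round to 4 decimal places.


Prior odds = P(H) / (1 - P(H))
= 0.726 / 0.274
= 2.6496

2.6496


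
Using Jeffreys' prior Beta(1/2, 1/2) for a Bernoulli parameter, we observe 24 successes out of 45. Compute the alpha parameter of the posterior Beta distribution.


Conjugate update: Beta(0.5 + k, 0.5 + n - k).
k = 24, n - k = 21
Posterior alpha = 0.5 + k = 0.5 + 24 = 24.5

24.5


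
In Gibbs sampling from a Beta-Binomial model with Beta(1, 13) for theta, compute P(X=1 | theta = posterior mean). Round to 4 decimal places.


Posterior mean = alpha/(alpha+beta) = 1/14 = 0.0714
P(X=1|theta=mean) = theta = 0.0714

0.0714


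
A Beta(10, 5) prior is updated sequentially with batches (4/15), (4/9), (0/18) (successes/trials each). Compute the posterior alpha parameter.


Sequential conjugate updating is equivalent to a single batch update.
Total successes across all batches = 8
alpha_posterior = alpha_prior + total_successes = 10 + 8
= 18

18


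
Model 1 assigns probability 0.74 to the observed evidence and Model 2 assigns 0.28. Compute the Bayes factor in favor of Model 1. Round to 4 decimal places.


BF = P(data|M1) / P(data|M2)
= 0.74 / 0.28 = 2.6429

2.6429


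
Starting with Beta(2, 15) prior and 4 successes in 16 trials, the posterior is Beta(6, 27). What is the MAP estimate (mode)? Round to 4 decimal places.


The mode of Beta(a, b) when a > 1 and b > 1 is (a-1)/(a+b-2)
= (6 - 1) / (6 + 27 - 2)
= 5 / 31
= 0.1613

0.1613


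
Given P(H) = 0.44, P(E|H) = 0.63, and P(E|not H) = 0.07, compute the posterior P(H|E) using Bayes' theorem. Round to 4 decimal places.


By Bayes' theorem: P(H|E) = P(E|H)*P(H) / P(E)
P(E) = P(E|H)*P(H) + P(E|not H)*P(not H)
P(E) = 0.63*0.44 + 0.07*0.56 = 0.3164
P(H|E) = 0.63*0.44 / 0.3164 = 0.8761

0.8761


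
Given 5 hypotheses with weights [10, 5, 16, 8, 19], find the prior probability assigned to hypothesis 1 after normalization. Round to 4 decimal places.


To normalize, divide each weight by the sum of all weights.
Sum = 58
Prior(H1) = 10/58 = 0.1724

0.1724


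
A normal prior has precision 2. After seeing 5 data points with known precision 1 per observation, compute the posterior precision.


In the conjugate normal model, precisions add:
tau_posterior = tau_prior + n * tau_data
= 2 + 5*1 = 7

7


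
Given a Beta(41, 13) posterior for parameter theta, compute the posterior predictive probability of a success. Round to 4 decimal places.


For a Beta-Bernoulli model, the predictive probability is the mean:
P(success) = 41/(41+13) = 41/54 = 0.7593

0.7593


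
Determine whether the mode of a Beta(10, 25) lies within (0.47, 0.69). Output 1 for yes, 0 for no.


First find the mode: (a-1)/(a+b-2) = 0.2727
Is 0.2727 in (0.47, 0.69)? 0

0


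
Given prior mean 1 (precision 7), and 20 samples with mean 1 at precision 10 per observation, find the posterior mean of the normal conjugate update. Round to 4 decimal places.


The posterior mean is a precision-weighted average of prior and data.
Post. prec. = 7 + 200 = 207
Post. mean = (7 + 200)/207 = 207/207 = 1.0

1.0


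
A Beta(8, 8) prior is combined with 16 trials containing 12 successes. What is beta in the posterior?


In conjugate updating:
beta_posterior = beta_prior + (n - k)
= 8 + (16 - 12)
= 8 + 4 = 12

12


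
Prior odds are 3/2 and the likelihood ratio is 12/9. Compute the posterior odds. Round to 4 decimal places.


Posterior odds = prior odds * likelihood ratio
= (3/2) * (12/9)
= 36 / 18
= 2.0

2.0


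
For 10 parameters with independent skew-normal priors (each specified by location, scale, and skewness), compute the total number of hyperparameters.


A skew-normal prior has 3 hyperparameters per parameter.
Total = 10 * 3 = 30

30


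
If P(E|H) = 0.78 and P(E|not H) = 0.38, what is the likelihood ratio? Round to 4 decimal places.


Likelihood ratio = P(E|H) / P(E|not H)
= 0.78 / 0.38
= 2.0526

2.0526


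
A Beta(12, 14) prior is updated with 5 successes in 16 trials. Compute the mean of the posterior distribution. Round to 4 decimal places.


After update: Beta(17, 25)
Mean = 17 / (17 + 25) = 17 / 42
= 0.4048

0.4048


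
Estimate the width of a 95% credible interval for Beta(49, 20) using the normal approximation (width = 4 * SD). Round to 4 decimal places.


For Beta(a,b): Var = ab/((a+b)^2(a+b+1))
Var = 0.0029, SD = 0.0542
Approximate 95% CI width = 4 * 0.0542 = 0.2169

0.2169


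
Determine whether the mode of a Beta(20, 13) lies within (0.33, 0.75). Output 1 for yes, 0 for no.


First find the mode: (a-1)/(a+b-2) = 0.6129
Is 0.6129 in (0.33, 0.75)? 1

1


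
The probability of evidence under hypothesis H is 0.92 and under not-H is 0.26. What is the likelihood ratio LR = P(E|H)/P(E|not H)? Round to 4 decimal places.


LR = 0.92 / 0.26
= 3.5385

3.5385


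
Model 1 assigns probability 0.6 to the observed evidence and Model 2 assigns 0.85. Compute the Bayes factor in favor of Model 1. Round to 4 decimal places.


BF = P(data|M1) / P(data|M2)
= 0.6 / 0.85 = 0.7059

0.7059


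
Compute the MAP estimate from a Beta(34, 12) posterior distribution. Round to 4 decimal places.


MAP = mode of Beta distribution
= (alpha - 1)/(alpha + beta - 2)
= (34-1)/(34+12-2)
= 33/44 = 0.75

0.75


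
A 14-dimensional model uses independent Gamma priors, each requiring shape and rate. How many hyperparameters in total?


Per parameter: 2 (shape and rate).
Total = 14 * 2 = 28

28


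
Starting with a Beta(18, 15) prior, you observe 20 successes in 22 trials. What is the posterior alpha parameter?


For a Beta-Binomial conjugate model:
Posterior alpha = prior alpha + number of successes
= 18 + 20 = 38

38


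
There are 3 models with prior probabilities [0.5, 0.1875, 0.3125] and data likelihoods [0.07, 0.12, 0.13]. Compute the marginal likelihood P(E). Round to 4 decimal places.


P(E) = sum over models of P(M_i) * P(E|M_i)
= 0.5*0.07 + 0.1875*0.12 + 0.3125*0.13
= 0.0981

0.0981


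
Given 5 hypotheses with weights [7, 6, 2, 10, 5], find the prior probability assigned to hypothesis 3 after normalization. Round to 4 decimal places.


To normalize, divide each weight by the sum of all weights.
Sum = 30
Prior(H3) = 2/30 = 0.0667

0.0667


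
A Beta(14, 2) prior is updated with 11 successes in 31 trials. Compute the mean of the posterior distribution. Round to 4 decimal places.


After update: Beta(25, 22)
Mean = 25 / (25 + 22) = 25 / 47
= 0.5319

0.5319


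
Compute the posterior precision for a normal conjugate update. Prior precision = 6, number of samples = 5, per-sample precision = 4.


tau_post = tau_0 + n * tau
= 6 + 5 * 4 = 26

26


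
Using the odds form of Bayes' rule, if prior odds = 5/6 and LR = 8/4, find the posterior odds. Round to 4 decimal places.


Bayes' rule in odds form: posterior odds = prior odds * LR
= (5 * 8) / (6 * 4)
= 40/24 = 1.6667

1.6667


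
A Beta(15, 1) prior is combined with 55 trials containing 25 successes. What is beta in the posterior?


In conjugate updating:
beta_posterior = beta_prior + (n - k)
= 1 + (55 - 25)
= 1 + 30 = 31

31


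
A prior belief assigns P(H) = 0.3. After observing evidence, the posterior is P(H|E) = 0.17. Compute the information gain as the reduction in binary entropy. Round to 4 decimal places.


H(prior) = -0.3*log2(0.3) - 0.7*log2(0.7)
= 0.8813
H(post) = -0.17*log2(0.17) - 0.83*log2(0.83)
= 0.6577
IG = 0.8813 - 0.6577 = 0.2236

0.2236


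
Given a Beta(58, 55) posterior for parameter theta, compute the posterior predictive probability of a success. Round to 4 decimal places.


For a Beta-Bernoulli model, the predictive probability is the mean:
P(success) = 58/(58+55) = 58/113 = 0.5133

0.5133


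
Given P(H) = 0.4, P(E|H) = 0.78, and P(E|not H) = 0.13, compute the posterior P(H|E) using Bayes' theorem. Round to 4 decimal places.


By Bayes' theorem: P(H|E) = P(E|H)*P(H) / P(E)
P(E) = P(E|H)*P(H) + P(E|not H)*P(not H)
P(E) = 0.78*0.4 + 0.13*0.6 = 0.39
P(H|E) = 0.78*0.4 / 0.39 = 0.8

0.8


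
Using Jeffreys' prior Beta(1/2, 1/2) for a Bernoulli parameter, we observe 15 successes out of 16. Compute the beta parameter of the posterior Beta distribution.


Conjugate update: Beta(0.5 + k, 0.5 + n - k).
k = 15, n - k = 1
Posterior beta = 0.5 + (n - k) = 0.5 + 1 = 1.5

1.5


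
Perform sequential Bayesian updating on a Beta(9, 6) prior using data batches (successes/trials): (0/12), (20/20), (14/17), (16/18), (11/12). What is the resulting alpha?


Accumulate successes: 61
Posterior alpha = prior alpha + sum of successes
= 9 + 61 = 70

70


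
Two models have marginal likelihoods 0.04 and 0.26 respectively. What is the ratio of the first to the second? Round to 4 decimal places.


Evidence ratio = 0.04 / 0.26
= 0.1538

0.1538


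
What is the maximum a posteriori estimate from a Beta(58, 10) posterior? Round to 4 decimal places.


The MAP estimate equals the mode of the distribution.
Mode of Beta(a,b) = (a-1)/(a+b-2)
= 57/66
= 0.8636

0.8636


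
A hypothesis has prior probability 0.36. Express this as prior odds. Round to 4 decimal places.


Odds = P(H) / P(not H) = 0.36 / 0.64
= 0.5625

0.5625


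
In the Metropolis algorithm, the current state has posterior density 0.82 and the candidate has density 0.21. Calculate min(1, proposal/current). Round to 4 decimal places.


Ratio = 0.21/0.82 = 0.2561
Acceptance probability = min(1, 0.2561)
= 0.2561

0.2561


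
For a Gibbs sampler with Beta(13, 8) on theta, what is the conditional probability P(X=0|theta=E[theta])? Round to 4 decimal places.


E[theta] = 13/(13+8) = 0.619
P(X=0|theta) = 1 - theta = 0.381

0.381


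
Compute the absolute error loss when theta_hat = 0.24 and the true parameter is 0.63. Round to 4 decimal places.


L = |theta_hat - theta_true|
= |0.24 - 0.63| = 0.39

0.39


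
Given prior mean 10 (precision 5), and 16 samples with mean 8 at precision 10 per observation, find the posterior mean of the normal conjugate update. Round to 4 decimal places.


The posterior mean is a precision-weighted average of prior and data.
Post. prec. = 5 + 160 = 165
Post. mean = (50 + 1280)/165 = 1330/165 = 8.0606

8.0606


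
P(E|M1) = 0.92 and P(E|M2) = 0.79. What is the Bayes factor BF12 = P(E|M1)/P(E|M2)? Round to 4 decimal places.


Bayes factor BF12 = P(E|M1) / P(E|M2)
= 0.92 / 0.79
= 1.1646

1.1646


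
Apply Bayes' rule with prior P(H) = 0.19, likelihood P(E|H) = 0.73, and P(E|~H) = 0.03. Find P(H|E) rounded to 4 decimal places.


Step 1: Compute marginal P(E) = P(E|H)P(H) + P(E|~H)P(~H)
= 0.73*0.19 + 0.03*0.81 = 0.163
Step 2: P(H|E) = P(E|H)P(H)/P(E) = 0.1387/0.163
= 0.8509

0.8509


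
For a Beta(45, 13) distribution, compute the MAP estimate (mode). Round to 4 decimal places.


MAP = mode = (a-1)/(a+b-2)
= (45-1)/(45+13-2)
= 44/56 = 0.7857

0.7857


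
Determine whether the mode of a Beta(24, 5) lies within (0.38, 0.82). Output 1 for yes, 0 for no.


First find the mode: (a-1)/(a+b-2) = 0.8519
Is 0.8519 in (0.38, 0.82)? 0

0


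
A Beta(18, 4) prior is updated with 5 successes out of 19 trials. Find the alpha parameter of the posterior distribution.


In the Beta-Binomial conjugate update:
alpha_post = alpha_prior + successes
= 18 + 5
= 23

23


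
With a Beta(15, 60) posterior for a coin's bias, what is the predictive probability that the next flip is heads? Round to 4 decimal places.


The predictive probability equals the posterior mean.
P(next = heads) = alpha / (alpha + beta)
= 15 / 75 = 0.2

0.2


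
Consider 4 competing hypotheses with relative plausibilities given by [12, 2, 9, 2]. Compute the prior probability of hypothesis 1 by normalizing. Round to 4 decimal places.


Sum of weights = 12 + 2 + 9 + 2 = 25
Normalized prior for H1 = 12 / 25
= 0.48

0.48


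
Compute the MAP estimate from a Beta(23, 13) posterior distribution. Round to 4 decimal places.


MAP = mode of Beta distribution
= (alpha - 1)/(alpha + beta - 2)
= (23-1)/(23+13-2)
= 22/34 = 0.6471

0.6471


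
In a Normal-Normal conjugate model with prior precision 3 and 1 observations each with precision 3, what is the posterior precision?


Posterior precision = prior precision + n * observation precision
= 3 + 1 * 3
= 3 + 3 = 6

6


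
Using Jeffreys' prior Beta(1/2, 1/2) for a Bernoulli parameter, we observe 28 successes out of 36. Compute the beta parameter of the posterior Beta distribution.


Conjugate update: Beta(0.5 + k, 0.5 + n - k).
k = 28, n - k = 8
Posterior beta = 0.5 + (n - k) = 0.5 + 8 = 8.5

8.5


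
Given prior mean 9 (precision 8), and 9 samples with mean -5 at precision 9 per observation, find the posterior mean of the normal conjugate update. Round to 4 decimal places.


The posterior mean is a precision-weighted average of prior and data.
Post. prec. = 8 + 81 = 89
Post. mean = (72 + -405)/89 = -333/89 = -3.7416

-3.7416


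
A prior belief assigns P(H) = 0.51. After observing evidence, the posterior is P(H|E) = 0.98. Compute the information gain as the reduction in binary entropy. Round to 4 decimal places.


H(prior) = -0.51*log2(0.51) - 0.49*log2(0.49)
= 0.9997
H(post) = -0.98*log2(0.98) - 0.02*log2(0.02)
= 0.1414
IG = 0.9997 - 0.1414 = 0.8583

0.8583


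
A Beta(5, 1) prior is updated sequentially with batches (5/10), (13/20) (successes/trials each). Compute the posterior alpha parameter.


Sequential conjugate updating is equivalent to a single batch update.
Total successes across all batches = 18
alpha_posterior = alpha_prior + total_successes = 5 + 18
= 23

23


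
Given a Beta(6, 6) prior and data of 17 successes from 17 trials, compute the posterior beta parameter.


Number of failures = 17 - 17 = 0
Posterior beta = 6 + 0 = 6

6


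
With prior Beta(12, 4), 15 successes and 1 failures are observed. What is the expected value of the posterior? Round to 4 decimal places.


Posterior = Beta(27, 5)
E[theta] = alpha/(alpha+beta)
= 27/32 = 0.8438

0.8438


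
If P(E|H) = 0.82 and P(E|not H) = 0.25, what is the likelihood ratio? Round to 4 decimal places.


Likelihood ratio = P(E|H) / P(E|not H)
= 0.82 / 0.25
= 3.28

3.28


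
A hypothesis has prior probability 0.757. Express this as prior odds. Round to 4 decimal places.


Odds = P(H) / P(not H) = 0.757 / 0.243
= 3.1152

3.1152


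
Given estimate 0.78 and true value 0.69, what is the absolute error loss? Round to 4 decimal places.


Absolute error = |estimate - true|
= |0.09| = 0.09

0.09


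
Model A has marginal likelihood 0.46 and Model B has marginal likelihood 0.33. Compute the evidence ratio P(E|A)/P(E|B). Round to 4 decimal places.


Evidence ratio = P(E|A) / P(E|B)
= 0.46 / 0.33
= 1.3939

1.3939


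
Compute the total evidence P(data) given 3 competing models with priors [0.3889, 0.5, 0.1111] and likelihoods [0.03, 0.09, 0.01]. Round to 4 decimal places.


Marginal likelihood = sum P(model_i) * P(data|model_i)
Model 1: 0.3889 * 0.03 = 0.0117
Model 2: 0.5 * 0.09 = 0.045
Model 3: 0.1111 * 0.01 = 0.0011
Total = 0.0578

0.0578


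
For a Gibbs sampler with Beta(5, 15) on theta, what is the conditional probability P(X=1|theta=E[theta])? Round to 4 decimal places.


E[theta] = 5/(5+15) = 0.25
P(X=1|theta) = theta = 0.25

0.25


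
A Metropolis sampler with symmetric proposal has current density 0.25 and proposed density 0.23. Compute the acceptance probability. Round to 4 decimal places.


For symmetric proposals, acceptance = min(1, pi(x*)/pi(x))
= min(1, 0.23/0.25)
= min(1, 0.92) = 0.92

0.92


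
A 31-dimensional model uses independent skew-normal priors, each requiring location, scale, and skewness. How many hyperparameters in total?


Per parameter: 3 (location, scale, and skewness).
Total = 31 * 3 = 93

93


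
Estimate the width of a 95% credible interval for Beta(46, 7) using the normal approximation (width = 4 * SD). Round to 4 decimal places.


For Beta(a,b): Var = ab/((a+b)^2(a+b+1))
Var = 0.0021, SD = 0.0461
Approximate 95% CI width = 4 * 0.0461 = 0.1843

0.1843


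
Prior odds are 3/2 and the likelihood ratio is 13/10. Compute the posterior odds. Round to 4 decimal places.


Posterior odds = prior odds * likelihood ratio
= (3/2) * (13/10)
= 39 / 20
= 1.95

1.95


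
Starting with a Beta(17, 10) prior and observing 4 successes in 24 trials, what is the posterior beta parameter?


Posterior beta = prior beta + failures
Failures = 24 - 4 = 20
beta_post = 10 + 20 = 30

30


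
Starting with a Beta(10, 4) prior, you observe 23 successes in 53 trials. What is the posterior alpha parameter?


For a Beta-Binomial conjugate model:
Posterior alpha = prior alpha + number of successes
= 10 + 23 = 33

33


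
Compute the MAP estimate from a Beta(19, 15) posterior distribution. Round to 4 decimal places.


MAP = mode of Beta distribution
= (alpha - 1)/(alpha + beta - 2)
= (19-1)/(19+15-2)
= 18/32 = 0.5625

0.5625


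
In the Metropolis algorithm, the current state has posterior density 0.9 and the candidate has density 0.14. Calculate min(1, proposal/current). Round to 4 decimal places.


Ratio = 0.14/0.9 = 0.1556
Acceptance probability = min(1, 0.1556)
= 0.1556

0.1556


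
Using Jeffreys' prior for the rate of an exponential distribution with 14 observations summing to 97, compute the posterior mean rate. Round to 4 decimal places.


Jeffreys' prior leads to posterior Gamma(14, 97).
Mean = 14/97 = 0.1443

0.1443


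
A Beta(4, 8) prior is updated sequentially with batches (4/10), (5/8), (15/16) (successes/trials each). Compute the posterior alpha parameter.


Sequential conjugate updating is equivalent to a single batch update.
Total successes across all batches = 24
alpha_posterior = alpha_prior + total_successes = 4 + 24
= 28

28


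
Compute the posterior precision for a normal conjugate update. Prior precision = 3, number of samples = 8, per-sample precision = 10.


tau_post = tau_0 + n * tau
= 3 + 8 * 10 = 83

83


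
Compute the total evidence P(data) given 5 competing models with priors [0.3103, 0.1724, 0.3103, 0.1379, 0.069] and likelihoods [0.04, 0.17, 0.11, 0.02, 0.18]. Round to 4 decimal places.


Marginal likelihood = sum P(model_i) * P(data|model_i)
Model 1: 0.3103 * 0.04 = 0.0124
Model 2: 0.1724 * 0.17 = 0.0293
Model 3: 0.3103 * 0.11 = 0.0341
Model 4: 0.1379 * 0.02 = 0.0028
Model 5: 0.069 * 0.18 = 0.0124
Total = 0.091

0.091


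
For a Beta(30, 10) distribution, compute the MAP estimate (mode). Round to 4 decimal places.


MAP = mode = (a-1)/(a+b-2)
= (30-1)/(30+10-2)
= 29/38 = 0.7632

0.7632


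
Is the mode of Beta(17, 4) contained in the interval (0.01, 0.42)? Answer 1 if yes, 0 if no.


Mode = (a-1)/(a+b-2) = 16/19 = 0.8421
Interval: (0.01, 0.42)
Contains mode? 0

0


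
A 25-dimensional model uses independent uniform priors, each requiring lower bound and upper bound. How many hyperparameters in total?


Per parameter: 2 (lower bound and upper bound).
Total = 25 * 2 = 50

50


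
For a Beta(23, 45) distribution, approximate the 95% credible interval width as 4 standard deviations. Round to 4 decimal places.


Variance of Beta(a,b) = ab / ((a+b)^2 * (a+b+1))
= 23*45 / ((68)^2 * 69)
= 0.0032
SD = sqrt(0.0032) = 0.057
Width = 4 * SD = 0.2278

0.2278


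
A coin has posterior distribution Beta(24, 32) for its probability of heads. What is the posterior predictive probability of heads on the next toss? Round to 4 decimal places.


Posterior predictive = E[theta] = alpha/(alpha+beta)
= 24/56
= 0.4286

0.4286


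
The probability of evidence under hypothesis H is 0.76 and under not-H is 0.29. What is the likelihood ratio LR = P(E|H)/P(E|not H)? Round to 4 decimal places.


LR = 0.76 / 0.29
= 2.6207

2.6207


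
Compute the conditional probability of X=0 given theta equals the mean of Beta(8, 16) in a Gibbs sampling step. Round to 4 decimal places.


Mean of Beta(8, 16) = 0.3333
P(X=0 | theta=0.3333) = 0.6667

0.6667


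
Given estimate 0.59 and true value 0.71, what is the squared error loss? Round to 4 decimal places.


Squared error = (estimate - true)^2
Difference = -0.12
Loss = -0.12^2 = 0.0144

0.0144


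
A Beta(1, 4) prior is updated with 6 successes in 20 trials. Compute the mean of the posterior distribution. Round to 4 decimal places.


After update: Beta(7, 18)
Mean = 7 / (7 + 18) = 7 / 25
= 0.28

0.28


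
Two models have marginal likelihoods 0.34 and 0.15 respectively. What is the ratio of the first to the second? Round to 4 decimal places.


Evidence ratio = 0.34 / 0.15
= 2.2667

2.2667


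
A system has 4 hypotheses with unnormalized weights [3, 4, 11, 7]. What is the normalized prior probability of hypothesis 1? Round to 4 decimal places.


The normalized prior is the weight divided by the total.
Total weight = 25
P(H1) = 3 / 25 = 0.12

0.12


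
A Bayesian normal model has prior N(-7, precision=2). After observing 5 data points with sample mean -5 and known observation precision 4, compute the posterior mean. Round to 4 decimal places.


Posterior mean = (prior_precision * prior_mean + n * data_precision * data_mean) / (prior_precision + n * data_precision)
Numerator = 2*-7 + 5*4*-5 = -114
Denominator = 2 + 5*4 = 22
Posterior mean = -5.1818

-5.1818


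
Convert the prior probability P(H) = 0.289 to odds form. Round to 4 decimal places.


P(not H) = 1 - 0.289 = 0.711
Odds = 0.289 / 0.711 = 0.4065

0.4065


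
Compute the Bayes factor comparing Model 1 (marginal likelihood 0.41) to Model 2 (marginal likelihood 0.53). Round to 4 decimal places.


BF12 = marginal likelihood of M1 / marginal likelihood of M2
= 0.41/0.53
= 0.7736

0.7736


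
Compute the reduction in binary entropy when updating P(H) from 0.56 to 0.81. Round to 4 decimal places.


H_before = -p*log2(p) - (1-p)*log2(1-p) for p=0.56: 0.9896
H_after for p=0.81: 0.7015
Reduction = 0.9896 - 0.7015 = 0.2881

0.2881


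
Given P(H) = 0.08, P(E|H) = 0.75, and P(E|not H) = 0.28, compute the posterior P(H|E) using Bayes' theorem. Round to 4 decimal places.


By Bayes' theorem: P(H|E) = P(E|H)*P(H) / P(E)
P(E) = P(E|H)*P(H) + P(E|not H)*P(not H)
P(E) = 0.75*0.08 + 0.28*0.92 = 0.3176
P(H|E) = 0.75*0.08 / 0.3176 = 0.1889

0.1889


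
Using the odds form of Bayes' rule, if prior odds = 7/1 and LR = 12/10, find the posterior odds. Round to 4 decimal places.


Bayes' rule in odds form: posterior odds = prior odds * LR
= (7 * 12) / (1 * 10)
= 84/10 = 8.4

8.4


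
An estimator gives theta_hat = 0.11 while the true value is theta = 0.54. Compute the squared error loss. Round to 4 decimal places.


The squared error loss is (theta_hat - theta)^2
= (0.11 - 0.54)^2
= (-0.43)^2 = 0.1849

0.1849


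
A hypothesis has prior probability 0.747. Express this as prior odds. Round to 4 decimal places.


Odds = P(H) / P(not H) = 0.747 / 0.253
= 2.9526

2.9526


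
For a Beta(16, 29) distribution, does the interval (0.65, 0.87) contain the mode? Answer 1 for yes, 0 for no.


Mode of Beta(a,b) = (a-1)/(a+b-2)
= (16-1)/(16+29-2) = 0.3488
Check: 0.65 <= 0.3488 <= 0.87?
Result: 0

0


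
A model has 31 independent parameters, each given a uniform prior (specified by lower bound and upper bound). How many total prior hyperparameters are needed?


Each uniform prior needs 2 hyperparameters (lower bound and upper bound).
Total = 2 * 31 = 62

62


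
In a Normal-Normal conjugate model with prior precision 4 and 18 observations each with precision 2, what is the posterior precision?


Posterior precision = prior precision + n * observation precision
= 4 + 18 * 2
= 4 + 36 = 40

40


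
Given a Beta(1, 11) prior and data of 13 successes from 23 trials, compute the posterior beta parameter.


Number of failures = 23 - 13 = 10
Posterior beta = 11 + 10 = 21

21


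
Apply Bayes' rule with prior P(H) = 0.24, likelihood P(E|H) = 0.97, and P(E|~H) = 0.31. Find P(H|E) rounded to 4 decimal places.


Step 1: Compute marginal P(E) = P(E|H)P(H) + P(E|~H)P(~H)
= 0.97*0.24 + 0.31*0.76 = 0.4684
Step 2: P(H|E) = P(E|H)P(H)/P(E) = 0.2328/0.4684
= 0.497

0.497


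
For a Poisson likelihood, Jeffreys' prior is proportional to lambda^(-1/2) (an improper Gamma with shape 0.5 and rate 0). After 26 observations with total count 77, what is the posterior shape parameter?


Jeffreys' prior for Poisson is proportional to lambda^(-1/2).
Posterior is Gamma(0.5 + S, 0 + n) = Gamma(0.5 + 77, 26).
Posterior shape = 0.5 + S = 0.5 + 77 = 77.5

77.5


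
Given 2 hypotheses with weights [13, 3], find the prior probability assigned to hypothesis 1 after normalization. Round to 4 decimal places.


To normalize, divide each weight by the sum of all weights.
Sum = 16
Prior(H1) = 13/16 = 0.8125

0.8125


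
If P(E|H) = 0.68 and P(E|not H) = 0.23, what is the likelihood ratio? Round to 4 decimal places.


Likelihood ratio = P(E|H) / P(E|not H)
= 0.68 / 0.23
= 2.9565

2.9565


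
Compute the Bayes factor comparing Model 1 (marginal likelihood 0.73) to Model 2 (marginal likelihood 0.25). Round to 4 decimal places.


BF12 = marginal likelihood of M1 / marginal likelihood of M2
= 0.73/0.25
= 2.92

2.92


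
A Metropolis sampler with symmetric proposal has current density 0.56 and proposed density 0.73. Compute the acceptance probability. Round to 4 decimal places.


For symmetric proposals, acceptance = min(1, pi(x*)/pi(x))
= min(1, 0.73/0.56)
= min(1, 1.3036) = 1.0

1.0


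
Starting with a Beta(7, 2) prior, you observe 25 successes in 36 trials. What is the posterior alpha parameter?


For a Beta-Binomial conjugate model:
Posterior alpha = prior alpha + number of successes
= 7 + 25 = 32

32


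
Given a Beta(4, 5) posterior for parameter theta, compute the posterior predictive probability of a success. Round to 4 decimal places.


For a Beta-Bernoulli model, the predictive probability is the mean:
P(success) = 4/(4+5) = 4/9 = 0.4444

0.4444


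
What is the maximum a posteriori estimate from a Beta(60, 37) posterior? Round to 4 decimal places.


The MAP estimate equals the mode of the distribution.
Mode of Beta(a,b) = (a-1)/(a+b-2)
= 59/95
= 0.6211

0.6211


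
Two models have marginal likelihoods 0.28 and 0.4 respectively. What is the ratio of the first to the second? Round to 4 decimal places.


Evidence ratio = 0.28 / 0.4
= 0.7

0.7


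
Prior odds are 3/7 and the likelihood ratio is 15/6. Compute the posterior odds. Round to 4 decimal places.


Posterior odds = prior odds * likelihood ratio
= (3/7) * (15/6)
= 45 / 42
= 1.0714

1.0714


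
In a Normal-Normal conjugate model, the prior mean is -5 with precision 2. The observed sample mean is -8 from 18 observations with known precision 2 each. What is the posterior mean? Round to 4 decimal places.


Posterior precision = tau0 + n*tau = 2 + 18*2 = 38
Posterior mean = (tau0*mu0 + n*tau*xbar) / posterior_precision
= (2*-5 + 18*2*-8) / 38
= -298 / 38 = -7.8421

-7.8421


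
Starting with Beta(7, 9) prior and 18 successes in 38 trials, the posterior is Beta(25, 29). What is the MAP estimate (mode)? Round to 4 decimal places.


The mode of Beta(a, b) when a > 1 and b > 1 is (a-1)/(a+b-2)
= (25 - 1) / (25 + 29 - 2)
= 24 / 52
= 0.4615

0.4615


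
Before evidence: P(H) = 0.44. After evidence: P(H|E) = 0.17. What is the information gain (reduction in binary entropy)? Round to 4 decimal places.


Prior entropy = 0.9896
Posterior entropy = 0.6577
Information gain = 0.9896 - 0.6577 = 0.3319

0.3319


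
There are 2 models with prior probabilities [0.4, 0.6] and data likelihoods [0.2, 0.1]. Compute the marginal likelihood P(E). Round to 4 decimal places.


P(E) = sum over models of P(M_i) * P(E|M_i)
= 0.4*0.2 + 0.6*0.1
= 0.14

0.14


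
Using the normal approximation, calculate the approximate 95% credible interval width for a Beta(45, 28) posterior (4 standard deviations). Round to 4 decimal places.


Var(Beta) = 45*28/(73^2 * 74) = 0.0032
SD = 0.0565
Width ~ 4*SD = 0.2261

0.2261


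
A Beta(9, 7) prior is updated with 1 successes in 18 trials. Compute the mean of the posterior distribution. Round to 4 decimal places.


After update: Beta(10, 24)
Mean = 10 / (10 + 24) = 10 / 34
= 0.2941

0.2941


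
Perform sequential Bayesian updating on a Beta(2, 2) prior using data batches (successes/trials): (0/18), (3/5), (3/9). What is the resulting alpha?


Accumulate successes: 6
Posterior alpha = prior alpha + sum of successes
= 2 + 6 = 8

8


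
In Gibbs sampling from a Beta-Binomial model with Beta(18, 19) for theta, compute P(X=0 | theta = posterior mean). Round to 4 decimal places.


Posterior mean = alpha/(alpha+beta) = 18/37 = 0.4865
P(X=0|theta=mean) = 1 - theta = 0.5135

0.5135


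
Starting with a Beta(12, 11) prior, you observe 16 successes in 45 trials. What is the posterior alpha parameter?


For a Beta-Binomial conjugate model:
Posterior alpha = prior alpha + number of successes
= 12 + 16 = 28

28


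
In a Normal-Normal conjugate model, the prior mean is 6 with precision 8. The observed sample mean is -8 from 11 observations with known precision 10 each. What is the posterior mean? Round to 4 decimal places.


Posterior precision = tau0 + n*tau = 8 + 11*10 = 118
Posterior mean = (tau0*mu0 + n*tau*xbar) / posterior_precision
= (8*6 + 11*10*-8) / 118
= -832 / 118 = -7.0508

-7.0508


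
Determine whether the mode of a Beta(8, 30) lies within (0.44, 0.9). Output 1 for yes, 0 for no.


First find the mode: (a-1)/(a+b-2) = 0.1944
Is 0.1944 in (0.44, 0.9)? 0

0


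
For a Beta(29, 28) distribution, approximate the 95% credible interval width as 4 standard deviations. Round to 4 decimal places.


Variance of Beta(a,b) = ab / ((a+b)^2 * (a+b+1))
= 29*28 / ((57)^2 * 58)
= 0.0043
SD = sqrt(0.0043) = 0.0656
Width = 4 * SD = 0.2626

0.2626


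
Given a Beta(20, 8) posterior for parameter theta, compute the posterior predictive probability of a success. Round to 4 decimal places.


For a Beta-Bernoulli model, the predictive probability is the mean:
P(success) = 20/(20+8) = 20/28 = 0.7143

0.7143


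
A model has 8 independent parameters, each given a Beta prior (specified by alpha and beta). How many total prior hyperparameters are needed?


Each Beta prior needs 2 hyperparameters (alpha and beta).
Total = 2 * 8 = 16

16


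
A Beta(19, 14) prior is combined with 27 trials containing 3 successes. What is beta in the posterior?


In conjugate updating:
beta_posterior = beta_prior + (n - k)
= 14 + (27 - 3)
= 14 + 24 = 38

38


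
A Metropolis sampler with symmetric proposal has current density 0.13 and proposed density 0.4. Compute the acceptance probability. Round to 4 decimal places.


For symmetric proposals, acceptance = min(1, pi(x*)/pi(x))
= min(1, 0.4/0.13)
= min(1, 3.0769) = 1.0

1.0


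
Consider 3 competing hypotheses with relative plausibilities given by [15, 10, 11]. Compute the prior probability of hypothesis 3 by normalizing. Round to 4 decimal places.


Sum of weights = 15 + 10 + 11 = 36
Normalized prior for H3 = 11 / 36
= 0.3056

0.3056


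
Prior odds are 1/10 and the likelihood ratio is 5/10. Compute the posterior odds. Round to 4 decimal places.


Posterior odds = prior odds * likelihood ratio
= (1/10) * (5/10)
= 5 / 100
= 0.05

0.05


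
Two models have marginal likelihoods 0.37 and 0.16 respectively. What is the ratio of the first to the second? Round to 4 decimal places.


Evidence ratio = 0.37 / 0.16
= 2.3125

2.3125


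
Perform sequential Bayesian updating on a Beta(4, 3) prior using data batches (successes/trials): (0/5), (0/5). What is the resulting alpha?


Accumulate successes: 0
Posterior alpha = prior alpha + sum of successes
= 4 + 0 = 4

4


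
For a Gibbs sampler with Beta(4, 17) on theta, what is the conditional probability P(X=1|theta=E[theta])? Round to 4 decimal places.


E[theta] = 4/(4+17) = 0.1905
P(X=1|theta) = theta = 0.1905

0.1905


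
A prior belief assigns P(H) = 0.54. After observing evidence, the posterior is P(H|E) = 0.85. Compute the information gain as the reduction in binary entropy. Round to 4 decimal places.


H(prior) = -0.54*log2(0.54) - 0.46*log2(0.46)
= 0.9954
H(post) = -0.85*log2(0.85) - 0.15*log2(0.15)
= 0.6098
IG = 0.9954 - 0.6098 = 0.3855

0.3855


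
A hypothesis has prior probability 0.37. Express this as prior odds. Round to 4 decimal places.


Odds = P(H) / P(not H) = 0.37 / 0.63
= 0.5873

0.5873


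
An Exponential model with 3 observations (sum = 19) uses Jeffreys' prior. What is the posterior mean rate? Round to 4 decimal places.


Posterior Gamma(3, 19)
E[lambda] = 3/19 = 0.1579

0.1579


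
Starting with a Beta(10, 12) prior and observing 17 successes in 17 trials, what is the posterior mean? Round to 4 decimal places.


Posterior parameters: alpha = 10 + 17 = 27
beta = 12 + 0 = 12
Posterior mean = alpha / (alpha + beta) = 27 / 39
= 0.6923

0.6923


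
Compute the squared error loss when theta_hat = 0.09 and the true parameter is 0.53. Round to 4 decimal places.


L = (theta_hat - theta_true)^2
= (0.09 - 0.53)^2
= -0.44^2 = 0.1936

0.1936


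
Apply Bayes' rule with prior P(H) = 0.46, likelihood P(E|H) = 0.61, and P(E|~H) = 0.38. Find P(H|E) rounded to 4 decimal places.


Step 1: Compute marginal P(E) = P(E|H)P(H) + P(E|~H)P(~H)
= 0.61*0.46 + 0.38*0.54 = 0.4858
Step 2: P(H|E) = P(E|H)P(H)/P(E) = 0.2806/0.4858
= 0.5776

0.5776


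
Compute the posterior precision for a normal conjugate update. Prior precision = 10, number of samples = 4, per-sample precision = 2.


tau_post = tau_0 + n * tau
= 10 + 4 * 2 = 18

18


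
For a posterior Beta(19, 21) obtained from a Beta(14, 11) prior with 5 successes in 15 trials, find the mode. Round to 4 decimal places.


Mode = (alpha - 1) / (alpha + beta - 2)
= 18 / 38
= 0.4737

0.4737


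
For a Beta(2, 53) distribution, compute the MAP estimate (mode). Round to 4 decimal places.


MAP = mode = (a-1)/(a+b-2)
= (2-1)/(2+53-2)
= 1/53 = 0.0189

0.0189


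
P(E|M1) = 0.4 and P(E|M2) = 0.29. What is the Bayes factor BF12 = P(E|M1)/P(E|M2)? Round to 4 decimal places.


Bayes factor BF12 = P(E|M1) / P(E|M2)
= 0.4 / 0.29
= 1.3793

1.3793


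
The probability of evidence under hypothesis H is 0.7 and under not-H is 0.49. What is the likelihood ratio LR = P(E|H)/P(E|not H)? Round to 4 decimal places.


LR = 0.7 / 0.49
= 1.4286

1.4286


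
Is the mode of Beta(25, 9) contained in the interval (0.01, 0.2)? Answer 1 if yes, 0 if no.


Mode = (a-1)/(a+b-2) = 24/32 = 0.75
Interval: (0.01, 0.2)
Contains mode? 0

0


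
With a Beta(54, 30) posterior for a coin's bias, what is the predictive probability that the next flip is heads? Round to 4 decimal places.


The predictive probability equals the posterior mean.
P(next = heads) = alpha / (alpha + beta)
= 54 / 84 = 0.6429

0.6429


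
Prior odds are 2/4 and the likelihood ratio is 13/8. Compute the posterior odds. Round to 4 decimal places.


Posterior odds = prior odds * likelihood ratio
= (2/4) * (13/8)
= 26 / 32
= 0.8125

0.8125


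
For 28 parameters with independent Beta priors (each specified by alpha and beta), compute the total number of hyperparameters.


A Beta prior has 2 hyperparameters per parameter.
Total = 28 * 2 = 56

56


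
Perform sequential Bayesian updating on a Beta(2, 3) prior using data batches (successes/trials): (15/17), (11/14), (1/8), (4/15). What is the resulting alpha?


Accumulate successes: 31
Posterior alpha = prior alpha + sum of successes
= 2 + 31 = 33

33


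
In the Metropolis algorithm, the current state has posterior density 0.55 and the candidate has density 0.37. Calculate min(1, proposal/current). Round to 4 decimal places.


Ratio = 0.37/0.55 = 0.6727
Acceptance probability = min(1, 0.6727)
= 0.6727

0.6727


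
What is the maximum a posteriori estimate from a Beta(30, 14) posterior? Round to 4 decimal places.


The MAP estimate equals the mode of the distribution.
Mode of Beta(a,b) = (a-1)/(a+b-2)
= 29/42
= 0.6905

0.6905


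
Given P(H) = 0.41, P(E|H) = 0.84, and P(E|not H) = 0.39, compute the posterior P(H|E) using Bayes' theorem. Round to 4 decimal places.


By Bayes' theorem: P(H|E) = P(E|H)*P(H) / P(E)
P(E) = P(E|H)*P(H) + P(E|not H)*P(not H)
P(E) = 0.84*0.41 + 0.39*0.59 = 0.5745
P(H|E) = 0.84*0.41 / 0.5745 = 0.5995

0.5995


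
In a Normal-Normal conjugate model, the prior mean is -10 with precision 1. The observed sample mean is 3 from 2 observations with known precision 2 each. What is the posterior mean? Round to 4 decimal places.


Posterior precision = tau0 + n*tau = 1 + 2*2 = 5
Posterior mean = (tau0*mu0 + n*tau*xbar) / posterior_precision
= (1*-10 + 2*2*3) / 5
= 2 / 5 = 0.4

0.4


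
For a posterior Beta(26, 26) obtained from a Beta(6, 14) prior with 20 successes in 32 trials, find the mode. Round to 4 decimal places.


Mode = (alpha - 1) / (alpha + beta - 2)
= 25 / 50
= 0.5

0.5


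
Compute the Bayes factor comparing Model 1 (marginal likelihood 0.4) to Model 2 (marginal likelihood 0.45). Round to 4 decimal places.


BF12 = marginal likelihood of M1 / marginal likelihood of M2
= 0.4/0.45
= 0.8889

0.8889


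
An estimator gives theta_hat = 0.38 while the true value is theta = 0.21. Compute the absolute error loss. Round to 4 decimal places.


The absolute error loss is |theta_hat - theta|
= |0.38 - 0.21|
= 0.17

0.17


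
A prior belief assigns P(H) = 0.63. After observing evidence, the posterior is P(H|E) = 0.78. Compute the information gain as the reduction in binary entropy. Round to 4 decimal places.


H(prior) = -0.63*log2(0.63) - 0.37*log2(0.37)
= 0.9507
H(post) = -0.78*log2(0.78) - 0.22*log2(0.22)
= 0.7602
IG = 0.9507 - 0.7602 = 0.1905

0.1905


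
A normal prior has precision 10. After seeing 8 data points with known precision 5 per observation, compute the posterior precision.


In the conjugate normal model, precisions add:
tau_posterior = tau_prior + n * tau_data
= 10 + 8*5 = 50

50


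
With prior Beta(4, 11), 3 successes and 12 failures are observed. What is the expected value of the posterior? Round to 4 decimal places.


Posterior = Beta(7, 23)
E[theta] = alpha/(alpha+beta)
= 7/30 = 0.2333

0.2333


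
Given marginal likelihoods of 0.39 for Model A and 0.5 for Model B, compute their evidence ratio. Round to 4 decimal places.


Ratio = ML(A) / ML(B) = 0.39/0.5
= 0.78

0.78


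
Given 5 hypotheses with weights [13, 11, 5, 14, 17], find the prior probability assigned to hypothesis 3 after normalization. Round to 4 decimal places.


To normalize, divide each weight by the sum of all weights.
Sum = 60
Prior(H3) = 5/60 = 0.0833

0.0833


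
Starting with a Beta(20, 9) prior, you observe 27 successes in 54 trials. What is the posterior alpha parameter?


For a Beta-Binomial conjugate model:
Posterior alpha = prior alpha + number of successes
= 20 + 27 = 47

47


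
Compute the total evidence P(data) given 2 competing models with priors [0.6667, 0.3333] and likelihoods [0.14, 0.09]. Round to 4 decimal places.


Marginal likelihood = sum P(model_i) * P(data|model_i)
Model 1: 0.6667 * 0.14 = 0.0933
Model 2: 0.3333 * 0.09 = 0.03
Total = 0.1233

0.1233


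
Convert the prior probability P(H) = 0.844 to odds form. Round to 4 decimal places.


P(not H) = 1 - 0.844 = 0.156
Odds = 0.844 / 0.156 = 5.4103

5.4103


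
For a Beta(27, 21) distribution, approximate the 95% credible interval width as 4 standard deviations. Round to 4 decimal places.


Variance of Beta(a,b) = ab / ((a+b)^2 * (a+b+1))
= 27*21 / ((48)^2 * 49)
= 0.005
SD = sqrt(0.005) = 0.0709
Width = 4 * SD = 0.2835

0.2835


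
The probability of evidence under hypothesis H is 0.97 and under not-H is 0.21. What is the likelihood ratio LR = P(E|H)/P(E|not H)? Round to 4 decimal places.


LR = 0.97 / 0.21
= 4.619

4.619
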